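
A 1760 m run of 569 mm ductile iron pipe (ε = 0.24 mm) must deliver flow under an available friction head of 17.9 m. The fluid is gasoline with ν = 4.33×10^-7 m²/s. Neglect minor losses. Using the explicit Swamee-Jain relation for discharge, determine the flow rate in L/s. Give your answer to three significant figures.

Swamee-Jain (Type II): Q = -0.965·√(gD⁵h_f/L)·ln[ε/(3.7D) + √(3.17ν²L/(gD³h_f))]
√(gD⁵h_f/L) = √(9.81·0.569⁵·17.9/1760) = 0.07714
ε/(3.7D) = 1.14×10^-4; √(3.17ν²L/(gD³h_f)) = 5.69×10^-6
Q = -0.965·0.07714·ln(1.197×10^-4) = 0.6723 m³/s
Check: V = 2.64 m/s, Re = 3.47×10^6, f = 0.01631, h_f = 18.0 m ≈ 17.9 m ✓

Q ≈ 672 L/s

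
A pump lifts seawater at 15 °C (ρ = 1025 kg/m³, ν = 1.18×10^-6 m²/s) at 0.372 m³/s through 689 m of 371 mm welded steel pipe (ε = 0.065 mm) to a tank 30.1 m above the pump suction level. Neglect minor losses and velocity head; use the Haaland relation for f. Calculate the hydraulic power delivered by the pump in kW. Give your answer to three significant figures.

P_hyd ≈ 172 kW

V = 4Q/(πD²) = 3.441 m/s; Re = 1.08×10^6; ε/D = 1.75×10^-4; f = 0.01425
h_f = f(L/D)V²/2g = 15.98 m
Total head H = z + h_f = 30.1 + 15.98 = 46.08 m
P_hyd = ρgQH = 1025·9.81·0.372·46.08 = 172.4 kW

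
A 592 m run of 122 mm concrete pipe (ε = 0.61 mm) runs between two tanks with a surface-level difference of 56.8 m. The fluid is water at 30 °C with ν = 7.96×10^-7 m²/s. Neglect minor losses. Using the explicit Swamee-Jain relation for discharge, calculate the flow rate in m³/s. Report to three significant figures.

Q ≈ 0.0320 m³/s

Swamee-Jain (Type II): Q = -0.965·√(gD⁵h_f/L)·ln[ε/(3.7D) + √(3.17ν²L/(gD³h_f))]
√(gD⁵h_f/L) = √(9.81·0.122⁵·56.8/592) = 0.005044
ε/(3.7D) = 0.00135; √(3.17ν²L/(gD³h_f)) = 3.43×10^-5
Q = -0.965·0.005044·ln(0.001386) = 0.03203 m³/s
Check: V = 2.74 m/s, Re = 4.20×10^5, f = 0.03070, h_f = 57.0 m ≈ 56.8 m ✓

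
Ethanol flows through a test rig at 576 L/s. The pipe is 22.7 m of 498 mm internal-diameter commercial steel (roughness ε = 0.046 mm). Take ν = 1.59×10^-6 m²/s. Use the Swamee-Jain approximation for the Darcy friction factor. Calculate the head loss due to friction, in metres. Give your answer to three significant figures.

h_f ≈ 0.274 m

V = 4Q/(πD²) = 4·0.576/(π·0.498²) = 2.957 m/s
Re = VD/ν = 2.957·0.498/1.59×10^-6 = 9.26×10^5 → turbulent
ε/D = 0.046/498 = 9.24×10^-5
Swamee-Jain: f = 0.01348
h_f = f(L/D)V²/(2g) = 0.01348·(22.7/0.498)·2.957²/(2·9.81) = 0.2739 m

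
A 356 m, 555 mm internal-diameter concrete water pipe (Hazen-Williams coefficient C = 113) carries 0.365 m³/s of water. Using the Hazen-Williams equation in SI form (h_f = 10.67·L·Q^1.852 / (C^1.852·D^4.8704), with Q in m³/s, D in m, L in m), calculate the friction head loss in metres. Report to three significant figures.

h_f = 10.67·356·0.365^1.852 / (113^1.852·0.555^4.8704) = 1.630 m

h_f ≈ 1.63 m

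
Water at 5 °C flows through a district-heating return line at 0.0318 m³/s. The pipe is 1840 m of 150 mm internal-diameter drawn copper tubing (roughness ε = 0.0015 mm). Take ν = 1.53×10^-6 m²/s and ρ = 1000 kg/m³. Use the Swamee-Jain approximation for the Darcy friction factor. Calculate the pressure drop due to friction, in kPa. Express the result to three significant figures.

Δp ≈ 318 kPa

V = 4Q/(πD²) = 4·0.0318/(π·0.150²) = 1.800 m/s
Re = VD/ν = 1.800·0.150/1.53×10^-6 = 1.76×10^5 → turbulent
ε/D = 0.0015/150 = 1.00×10^-5
Swamee-Jain: f = 0.01600
h_f = f(L/D)V²/(2g) = 0.01600·(1840/0.150)·1.800²/(2·9.81) = 32.40 m
Δp = ρg·h_f = 1000·9.81·32.40 = 317.9 kPa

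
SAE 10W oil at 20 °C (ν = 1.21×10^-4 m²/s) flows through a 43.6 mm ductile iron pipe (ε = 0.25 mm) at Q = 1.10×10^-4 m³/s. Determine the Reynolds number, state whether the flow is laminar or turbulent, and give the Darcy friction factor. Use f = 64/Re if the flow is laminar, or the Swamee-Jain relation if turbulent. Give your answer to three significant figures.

Re ≈ 26.5; laminar; f = 64/Re ≈ 2.41

V = 4Q/(πD²) = 0.07368 m/s
Re = VD/ν = 0.07368·0.0436/1.21×10^-4 = 26.5
Re < 2300 → laminar → f = 64/Re = 2.411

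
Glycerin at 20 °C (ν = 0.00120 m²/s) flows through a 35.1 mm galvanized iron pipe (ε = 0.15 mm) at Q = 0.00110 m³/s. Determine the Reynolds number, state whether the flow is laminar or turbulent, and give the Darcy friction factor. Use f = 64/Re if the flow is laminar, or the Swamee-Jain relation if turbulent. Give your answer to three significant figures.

V = 4Q/(πD²) = 1.137 m/s
Re = VD/ν = 1.137·0.0351/0.00120 = 33.3
Re < 2300 → laminar → f = 64/Re = 1.925

Re ≈ 33.3; laminar; f = 64/Re ≈ 1.92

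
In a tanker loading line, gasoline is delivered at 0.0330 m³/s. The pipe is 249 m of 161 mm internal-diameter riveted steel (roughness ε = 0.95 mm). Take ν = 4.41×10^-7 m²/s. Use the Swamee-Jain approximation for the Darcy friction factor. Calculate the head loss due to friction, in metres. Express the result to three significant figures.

V = 4Q/(πD²) = 4·0.0330/(π·0.161²) = 1.621 m/s
Re = VD/ν = 1.621·0.161/4.41×10^-7 = 5.92×10^5 → turbulent
ε/D = 0.95/161 = 0.00590
Swamee-Jain: f = 0.03218
h_f = f(L/D)V²/(2g) = 0.03218·(249/0.161)·1.621²/(2·9.81) = 6.664 m

h_f ≈ 6.66 m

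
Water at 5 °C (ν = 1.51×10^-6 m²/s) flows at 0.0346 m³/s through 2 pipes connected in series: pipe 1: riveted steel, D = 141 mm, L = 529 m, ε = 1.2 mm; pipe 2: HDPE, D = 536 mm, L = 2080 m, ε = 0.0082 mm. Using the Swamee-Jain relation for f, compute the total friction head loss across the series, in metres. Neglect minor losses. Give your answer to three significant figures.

H ≈ 34.3 m

Pipe 1: V = 2.216 m/s, Re = 2.07×10^5, ε/D = 0.00851, f = 0.03640, h_1 = f(L/D)V²/2g = 34.18 m
Pipe 2: V = 0.1533 m/s, Re = 5.44×10^4, ε/D = 1.53×10^-5, f = 0.02044, h_2 = f(L/D)V²/2g = 0.09504 m
Series → Q common, losses add: H = Σh = 34.27 m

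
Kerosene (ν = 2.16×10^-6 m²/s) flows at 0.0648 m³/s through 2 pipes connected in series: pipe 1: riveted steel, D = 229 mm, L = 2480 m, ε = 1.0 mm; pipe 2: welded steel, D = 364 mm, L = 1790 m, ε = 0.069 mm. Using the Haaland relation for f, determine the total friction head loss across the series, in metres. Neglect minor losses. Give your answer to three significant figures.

Pipe 1: V = 1.573 m/s, Re = 1.67×10^5, ε/D = 0.00437, f = 0.02978, h_1 = f(L/D)V²/2g = 40.69 m
Pipe 2: V = 0.6227 m/s, Re = 1.05×10^5, ε/D = 1.90×10^-4, f = 0.01853, h_2 = f(L/D)V²/2g = 1.801 m
Series → Q common, losses add: H = Σh = 42.49 m

H ≈ 42.5 m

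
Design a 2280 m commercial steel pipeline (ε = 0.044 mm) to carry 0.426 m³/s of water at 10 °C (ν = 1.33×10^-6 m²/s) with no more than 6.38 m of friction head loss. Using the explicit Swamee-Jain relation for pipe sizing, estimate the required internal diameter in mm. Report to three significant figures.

D ≈ 598 mm

Swamee-Jain (Type III): D = 0.66·[ε^1.25·(LQ²/(gh_f))^4.75 + ν·Q^9.4·(L/(gh_f))^5.2]^0.04
LQ²/(gh_f) = 6.611; L/(gh_f) = 36.43
Term 1 = ε^1.25·(…)^4.75 = 0.0282; Term 2 = ν·Q^9.4·(…)^5.2 = 0.0575
D = 0.66·(0.0282 + 0.0575)^0.04 = 0.5982 m = 598 mm
Check: V = 1.52 m/s, Re = 6.82×10^5, f = 0.01363, h_f = 6.08 m ≈ 6.38 m ✓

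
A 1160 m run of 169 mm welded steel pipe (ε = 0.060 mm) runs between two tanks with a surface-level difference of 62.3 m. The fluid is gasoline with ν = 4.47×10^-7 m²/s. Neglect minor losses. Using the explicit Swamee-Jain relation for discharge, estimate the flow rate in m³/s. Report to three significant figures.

Q ≈ 0.0748 m³/s

Swamee-Jain (Type II): Q = -0.965·√(gD⁵h_f/L)·ln[ε/(3.7D) + √(3.17ν²L/(gD³h_f))]
√(gD⁵h_f/L) = √(9.81·0.169⁵·62.3/1160) = 0.008522
ε/(3.7D) = 9.60×10^-5; √(3.17ν²L/(gD³h_f)) = 1.58×10^-5
Q = -0.965·0.008522·ln(1.117×10^-4) = 0.07484 m³/s
Check: V = 3.34 m/s, Re = 1.26×10^6, f = 0.01609, h_f = 62.7 m ≈ 62.3 m ✓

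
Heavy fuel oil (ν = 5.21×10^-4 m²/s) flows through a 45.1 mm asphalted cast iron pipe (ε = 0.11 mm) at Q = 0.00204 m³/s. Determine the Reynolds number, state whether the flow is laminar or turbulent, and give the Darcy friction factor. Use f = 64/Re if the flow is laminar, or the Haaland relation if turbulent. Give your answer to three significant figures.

V = 4Q/(πD²) = 1.277 m/s
Re = VD/ν = 1.277·0.0451/5.21×10^-4 = 111
Re < 2300 → laminar → f = 64/Re = 0.5790

Re ≈ 111; laminar; f = 64/Re ≈ 0.579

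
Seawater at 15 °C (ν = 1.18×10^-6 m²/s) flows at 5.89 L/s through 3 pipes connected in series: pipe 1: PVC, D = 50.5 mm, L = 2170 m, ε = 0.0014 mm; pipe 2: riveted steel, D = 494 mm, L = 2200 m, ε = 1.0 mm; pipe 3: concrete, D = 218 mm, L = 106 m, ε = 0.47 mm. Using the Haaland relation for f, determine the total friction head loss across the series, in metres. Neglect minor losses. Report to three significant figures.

H ≈ 324 m

Pipe 1: V = 2.941 m/s, Re = 1.26×10^5, ε/D = 2.77×10^-5, f = 0.01713, h_1 = f(L/D)V²/2g = 324.4 m
Pipe 2: V = 0.03073 m/s, Re = 1.29×10^4, ε/D = 0.00202, f = 0.03191, h_2 = f(L/D)V²/2g = 0.006839 m
Pipe 3: V = 0.1578 m/s, Re = 2.92×10^4, ε/D = 0.00216, f = 0.02823, h_3 = f(L/D)V²/2g = 0.01742 m
Series → Q common, losses add: H = Σh = 324.4 m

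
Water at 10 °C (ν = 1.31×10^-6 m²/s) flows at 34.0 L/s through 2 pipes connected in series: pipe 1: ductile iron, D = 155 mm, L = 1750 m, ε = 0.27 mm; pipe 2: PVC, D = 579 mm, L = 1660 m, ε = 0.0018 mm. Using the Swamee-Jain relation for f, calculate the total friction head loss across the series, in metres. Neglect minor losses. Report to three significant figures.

Pipe 1: V = 1.802 m/s, Re = 2.13×10^5, ε/D = 0.00174, f = 0.02367, h_1 = f(L/D)V²/2g = 44.23 m
Pipe 2: V = 0.1291 m/s, Re = 5.71×10^4, ε/D = 3.11×10^-6, f = 0.02017, h_2 = f(L/D)V²/2g = 0.04915 m
Series → Q common, losses add: H = Σh = 44.28 m

H ≈ 44.3 m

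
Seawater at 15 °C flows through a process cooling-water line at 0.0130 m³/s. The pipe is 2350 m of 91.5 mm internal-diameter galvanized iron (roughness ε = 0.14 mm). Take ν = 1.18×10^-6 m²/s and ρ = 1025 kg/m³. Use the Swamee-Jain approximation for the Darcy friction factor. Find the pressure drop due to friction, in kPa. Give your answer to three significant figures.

Δp ≈ 1200 kPa

V = 4Q/(πD²) = 4·0.0130/(π·0.0915²) = 1.977 m/s
Re = VD/ν = 1.977·0.0915/1.18×10^-6 = 1.53×10^5 → turbulent
ε/D = 0.14/91.5 = 0.00153
Swamee-Jain: f = 0.02338
h_f = f(L/D)V²/(2g) = 0.02338·(2350/0.0915)·1.977²/(2·9.81) = 119.6 m
Δp = ρg·h_f = 1025·9.81·119.6 = 1203 kPa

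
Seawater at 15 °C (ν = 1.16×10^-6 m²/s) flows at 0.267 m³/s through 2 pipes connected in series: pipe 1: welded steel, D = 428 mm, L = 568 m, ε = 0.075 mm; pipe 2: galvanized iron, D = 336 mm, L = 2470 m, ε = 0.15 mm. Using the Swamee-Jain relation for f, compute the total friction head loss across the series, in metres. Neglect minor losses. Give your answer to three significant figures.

H ≈ 61.2 m

Pipe 1: V = 1.856 m/s, Re = 6.85×10^5, ε/D = 1.75×10^-4, f = 0.01487, h_1 = f(L/D)V²/2g = 3.465 m
Pipe 2: V = 3.011 m/s, Re = 8.72×10^5, ε/D = 4.46×10^-4, f = 0.01701, h_2 = f(L/D)V²/2g = 57.78 m
Series → Q common, losses add: H = Σh = 61.24 m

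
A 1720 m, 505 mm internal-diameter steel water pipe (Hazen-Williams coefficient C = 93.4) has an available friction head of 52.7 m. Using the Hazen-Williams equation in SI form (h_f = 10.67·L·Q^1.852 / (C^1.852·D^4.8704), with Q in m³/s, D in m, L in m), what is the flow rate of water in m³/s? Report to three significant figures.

Rearranging: Q = [h_f·C^1.852·D^4.8704 / (10.67·L)]^(1/1.852)
Q = [52.7·93.4^1.852·0.505^4.8704 / (10.67·1720)]^0.540 = 0.6570 m³/s

Q ≈ 0.657 m³/s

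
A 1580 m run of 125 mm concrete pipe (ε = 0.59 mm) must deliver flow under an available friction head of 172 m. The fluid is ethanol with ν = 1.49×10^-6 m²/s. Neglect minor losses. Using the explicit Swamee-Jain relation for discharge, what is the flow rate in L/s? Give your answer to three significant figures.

Swamee-Jain (Type II): Q = -0.965·√(gD⁵h_f/L)·ln[ε/(3.7D) + √(3.17ν²L/(gD³h_f))]
√(gD⁵h_f/L) = √(9.81·0.125⁵·172/1580) = 0.005709
ε/(3.7D) = 0.00128; √(3.17ν²L/(gD³h_f)) = 5.81×10^-5
Q = -0.965·0.005709·ln(0.001334) = 0.03647 m³/s
Check: V = 2.97 m/s, Re = 2.49×10^5, f = 0.03040, h_f = 173 m ≈ 172 m ✓

Q ≈ 36.5 L/s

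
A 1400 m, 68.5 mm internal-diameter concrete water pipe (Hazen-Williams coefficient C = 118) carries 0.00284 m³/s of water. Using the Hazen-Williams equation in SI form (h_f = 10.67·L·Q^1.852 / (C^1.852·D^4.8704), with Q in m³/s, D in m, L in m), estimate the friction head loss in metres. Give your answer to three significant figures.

h_f = 10.67·1400·0.00284^1.852 / (118^1.852·0.0685^4.8704) = 19.56 m

h_f ≈ 19.6 m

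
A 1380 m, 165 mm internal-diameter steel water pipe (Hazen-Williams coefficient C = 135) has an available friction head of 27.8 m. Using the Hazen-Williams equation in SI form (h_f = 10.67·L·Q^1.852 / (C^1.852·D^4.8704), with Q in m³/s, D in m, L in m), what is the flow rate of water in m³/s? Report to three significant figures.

Q ≈ 0.0400 m³/s

Rearranging: Q = [h_f·C^1.852·D^4.8704 / (10.67·L)]^(1/1.852)
Q = [27.8·135^1.852·0.165^4.8704 / (10.67·1380)]^0.540 = 0.03996 m³/s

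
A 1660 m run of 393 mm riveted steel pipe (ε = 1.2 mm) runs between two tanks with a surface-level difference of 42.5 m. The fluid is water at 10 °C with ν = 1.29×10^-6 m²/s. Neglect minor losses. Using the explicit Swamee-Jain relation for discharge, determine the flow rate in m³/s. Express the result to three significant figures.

Swamee-Jain (Type II): Q = -0.965·√(gD⁵h_f/L)·ln[ε/(3.7D) + √(3.17ν²L/(gD³h_f))]
√(gD⁵h_f/L) = √(9.81·0.393⁵·42.5/1660) = 0.04852
ε/(3.7D) = 8.25×10^-4; √(3.17ν²L/(gD³h_f)) = 1.86×10^-5
Q = -0.965·0.04852·ln(8.439×10^-4) = 0.3314 m³/s
Check: V = 2.73 m/s, Re = 8.32×10^5, f = 0.02653, h_f = 42.6 m ≈ 42.5 m ✓

Q ≈ 0.331 m³/s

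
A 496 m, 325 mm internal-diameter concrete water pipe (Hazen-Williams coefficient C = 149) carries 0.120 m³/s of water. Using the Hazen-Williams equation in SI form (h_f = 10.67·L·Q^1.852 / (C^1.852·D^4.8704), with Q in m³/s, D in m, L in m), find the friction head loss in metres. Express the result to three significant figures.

h_f = 10.67·496·0.120^1.852 / (149^1.852·0.325^4.8704) = 2.349 m

h_f ≈ 2.35 m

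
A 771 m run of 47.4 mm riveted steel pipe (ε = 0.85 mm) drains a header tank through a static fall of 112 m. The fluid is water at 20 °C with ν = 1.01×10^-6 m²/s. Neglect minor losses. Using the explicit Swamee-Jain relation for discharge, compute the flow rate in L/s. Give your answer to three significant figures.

Swamee-Jain (Type II): Q = -0.965·√(gD⁵h_f/L)·ln[ε/(3.7D) + √(3.17ν²L/(gD³h_f))]
√(gD⁵h_f/L) = √(9.81·0.0474⁵·112/771) = 5.839×10^-4
ε/(3.7D) = 0.00485; √(3.17ν²L/(gD³h_f)) = 1.46×10^-4
Q = -0.965·5.839×10^-4·ln(0.004993) = 0.002986 m³/s
Check: V = 1.69 m/s, Re = 7.94×10^4, f = 0.04747, h_f = 113 m ≈ 112 m ✓

Q ≈ 2.99 L/s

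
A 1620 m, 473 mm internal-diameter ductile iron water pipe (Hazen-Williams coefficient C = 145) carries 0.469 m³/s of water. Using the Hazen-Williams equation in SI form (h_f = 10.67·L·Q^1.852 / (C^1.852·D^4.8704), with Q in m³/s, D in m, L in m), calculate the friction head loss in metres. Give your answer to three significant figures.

h_f = 10.67·1620·0.469^1.852 / (145^1.852·0.473^4.8704) = 16.20 m

h_f ≈ 16.2 m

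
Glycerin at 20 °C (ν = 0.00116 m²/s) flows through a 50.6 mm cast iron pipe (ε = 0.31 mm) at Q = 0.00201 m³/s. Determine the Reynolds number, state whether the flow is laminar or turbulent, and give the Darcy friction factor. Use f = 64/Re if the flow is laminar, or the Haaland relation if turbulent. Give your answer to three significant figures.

V = 4Q/(πD²) = 0.9996 m/s
Re = VD/ν = 0.9996·0.0506/0.00116 = 43.6
Re < 2300 → laminar → f = 64/Re = 1.468

Re ≈ 43.6; laminar; f = 64/Re ≈ 1.47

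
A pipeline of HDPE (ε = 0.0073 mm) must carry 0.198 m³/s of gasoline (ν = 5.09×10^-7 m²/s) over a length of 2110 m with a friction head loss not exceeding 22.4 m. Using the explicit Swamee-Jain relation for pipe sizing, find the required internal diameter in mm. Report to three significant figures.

D ≈ 325 mm

Swamee-Jain (Type III): D = 0.66·[ε^1.25·(LQ²/(gh_f))^4.75 + ν·Q^9.4·(L/(gh_f))^5.2]^0.04
LQ²/(gh_f) = 0.3764; L/(gh_f) = 9.602
Term 1 = ε^1.25·(…)^4.75 = 3.66×10^-9; Term 2 = ν·Q^9.4·(…)^5.2 = 1.60×10^-8
D = 0.66·(3.66×10^-9 + 1.60×10^-8)^0.04 = 0.3245 m = 325 mm
Check: V = 2.39 m/s, Re = 1.53×10^6, f = 0.01149, h_f = 21.8 m ≈ 22.4 m ✓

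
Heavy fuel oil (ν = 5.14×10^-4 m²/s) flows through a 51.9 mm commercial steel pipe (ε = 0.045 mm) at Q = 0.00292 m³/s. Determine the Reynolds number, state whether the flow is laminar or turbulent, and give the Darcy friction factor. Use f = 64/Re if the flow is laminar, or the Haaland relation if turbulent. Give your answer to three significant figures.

Re ≈ 139; laminar; f = 64/Re ≈ 0.459

V = 4Q/(πD²) = 1.380 m/s
Re = VD/ν = 1.380·0.0519/5.14×10^-4 = 139
Re < 2300 → laminar → f = 64/Re = 0.4592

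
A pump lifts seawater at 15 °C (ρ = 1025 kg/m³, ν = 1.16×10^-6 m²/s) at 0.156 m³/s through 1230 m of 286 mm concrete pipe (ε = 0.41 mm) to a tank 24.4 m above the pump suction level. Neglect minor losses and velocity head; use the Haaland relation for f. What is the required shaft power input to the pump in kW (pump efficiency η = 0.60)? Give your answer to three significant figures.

P_shaft ≈ 138 kW

V = 4Q/(πD²) = 2.428 m/s; Re = 5.99×10^5; ε/D = 0.00143; f = 0.02186
h_f = f(L/D)V²/2g = 28.26 m
Total head H = z + h_f = 24.4 + 28.26 = 52.66 m
P_hyd = ρgQH = 1025·9.81·0.156·52.66 = 82.60 kW
P_shaft = P_hyd/η = 82.60/0.60 = 137.7 kW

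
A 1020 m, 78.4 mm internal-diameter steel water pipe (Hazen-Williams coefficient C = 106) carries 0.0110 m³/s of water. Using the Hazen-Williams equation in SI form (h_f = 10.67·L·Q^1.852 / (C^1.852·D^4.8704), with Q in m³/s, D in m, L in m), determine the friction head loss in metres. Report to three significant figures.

h_f ≈ 111 m

h_f = 10.67·1020·0.0110^1.852 / (106^1.852·0.0784^4.8704) = 110.6 m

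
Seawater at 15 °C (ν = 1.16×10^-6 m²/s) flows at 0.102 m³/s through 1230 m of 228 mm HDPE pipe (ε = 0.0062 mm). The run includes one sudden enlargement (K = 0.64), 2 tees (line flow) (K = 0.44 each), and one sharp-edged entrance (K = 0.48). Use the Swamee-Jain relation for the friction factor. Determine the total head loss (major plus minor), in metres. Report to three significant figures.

V = 4Q/(πD²) = 2.498 m/s; V²/2g = 0.3181 m
Re = 4.91×10^5, ε/D = 2.72×10^-5 → f = 0.01355 (Swamee-Jain)
Major: h_f = f(L/D)·V²/2g = 0.01355·5395·0.3181 = 23.26 m
Minor: ΣK = 2.00; h_m = ΣK·V²/2g = 0.6362 m
Total H_L = 23.26 + 0.6362 = 23.89 m

H_L ≈ 23.9 m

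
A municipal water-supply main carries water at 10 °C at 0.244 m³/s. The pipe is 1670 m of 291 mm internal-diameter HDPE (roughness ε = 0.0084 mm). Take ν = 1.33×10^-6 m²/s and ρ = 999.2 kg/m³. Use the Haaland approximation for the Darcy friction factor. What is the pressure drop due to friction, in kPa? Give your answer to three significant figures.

V = 4Q/(πD²) = 4·0.244/(π·0.291²) = 3.669 m/s
Re = VD/ν = 3.669·0.291/1.33×10^-6 = 8.03×10^5 → turbulent
ε/D = 0.0084/291 = 2.89×10^-5
Haaland: f = 0.01250
h_f = f(L/D)V²/(2g) = 0.01250·(1670/0.291)·3.669²/(2·9.81) = 49.21 m
Δp = ρg·h_f = 999.2·9.81·49.21 = 482.3 kPa

Δp ≈ 482 kPa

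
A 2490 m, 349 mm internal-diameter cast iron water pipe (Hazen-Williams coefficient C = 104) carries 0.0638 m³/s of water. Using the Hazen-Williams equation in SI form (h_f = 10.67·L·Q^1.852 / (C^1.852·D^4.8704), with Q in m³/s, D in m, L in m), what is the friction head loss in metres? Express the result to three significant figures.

h_f ≈ 5.03 m

h_f = 10.67·2490·0.0638^1.852 / (104^1.852·0.349^4.8704) = 5.035 m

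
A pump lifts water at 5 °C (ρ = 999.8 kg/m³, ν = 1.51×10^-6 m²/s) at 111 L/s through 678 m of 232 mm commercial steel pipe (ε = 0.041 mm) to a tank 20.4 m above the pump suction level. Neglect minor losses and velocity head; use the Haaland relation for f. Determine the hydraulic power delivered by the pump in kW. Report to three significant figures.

P_hyd ≈ 39.4 kW

V = 4Q/(πD²) = 2.626 m/s; Re = 4.03×10^5; ε/D = 1.77×10^-4; f = 0.01538
h_f = f(L/D)V²/2g = 15.79 m
Total head H = z + h_f = 20.4 + 15.79 = 36.19 m
P_hyd = ρgQH = 999.8·9.81·0.111·36.19 = 39.40 kW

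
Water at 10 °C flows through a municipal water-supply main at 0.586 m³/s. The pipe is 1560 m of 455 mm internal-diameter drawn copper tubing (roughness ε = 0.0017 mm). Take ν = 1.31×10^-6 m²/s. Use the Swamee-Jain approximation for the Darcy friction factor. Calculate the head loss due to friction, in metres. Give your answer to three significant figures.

V = 4Q/(πD²) = 4·0.586/(π·0.455²) = 3.604 m/s
Re = VD/ν = 3.604·0.455/1.31×10^-6 = 1.25×10^6 → turbulent
ε/D = 0.0017/455 = 3.74×10^-6
Swamee-Jain: f = 0.01129
h_f = f(L/D)V²/(2g) = 0.01129·(1560/0.455)·3.604²/(2·9.81) = 25.62 m

h_f ≈ 25.6 m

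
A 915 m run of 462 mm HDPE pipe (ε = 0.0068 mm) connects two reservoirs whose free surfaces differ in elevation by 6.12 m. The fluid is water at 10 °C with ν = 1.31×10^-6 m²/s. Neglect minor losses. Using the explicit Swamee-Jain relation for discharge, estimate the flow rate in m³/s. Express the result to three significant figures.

Q ≈ 0.370 m³/s

Swamee-Jain (Type II): Q = -0.965·√(gD⁵h_f/L)·ln[ε/(3.7D) + √(3.17ν²L/(gD³h_f))]
√(gD⁵h_f/L) = √(9.81·0.462⁵·6.12/915) = 0.03716
ε/(3.7D) = 3.98×10^-6; √(3.17ν²L/(gD³h_f)) = 2.90×10^-5
Q = -0.965·0.03716·ln(3.297×10^-5) = 0.3701 m³/s
Check: V = 2.21 m/s, Re = 7.79×10^5, f = 0.01242, h_f = 6.11 m ≈ 6.12 m ✓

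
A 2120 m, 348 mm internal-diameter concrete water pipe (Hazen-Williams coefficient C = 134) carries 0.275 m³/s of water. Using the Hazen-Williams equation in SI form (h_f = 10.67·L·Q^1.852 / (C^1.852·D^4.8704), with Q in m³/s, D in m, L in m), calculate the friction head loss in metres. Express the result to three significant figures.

h_f = 10.67·2120·0.275^1.852 / (134^1.852·0.348^4.8704) = 40.69 m

h_f ≈ 40.7 m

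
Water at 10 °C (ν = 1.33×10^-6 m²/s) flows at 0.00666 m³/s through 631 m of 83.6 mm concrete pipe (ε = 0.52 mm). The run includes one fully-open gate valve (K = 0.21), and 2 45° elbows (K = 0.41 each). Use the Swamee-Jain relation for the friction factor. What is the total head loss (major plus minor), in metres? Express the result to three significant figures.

V = 4Q/(πD²) = 1.213 m/s; V²/2g = 0.07503 m
Re = 7.63×10^4, ε/D = 0.00622 → f = 0.03383 (Swamee-Jain)
Major: h_f = f(L/D)·V²/2g = 0.03383·7548·0.07503 = 19.16 m
Minor: ΣK = 1.03; h_m = ΣK·V²/2g = 0.07728 m
Total H_L = 19.16 + 0.07728 = 19.24 m

H_L ≈ 19.2 m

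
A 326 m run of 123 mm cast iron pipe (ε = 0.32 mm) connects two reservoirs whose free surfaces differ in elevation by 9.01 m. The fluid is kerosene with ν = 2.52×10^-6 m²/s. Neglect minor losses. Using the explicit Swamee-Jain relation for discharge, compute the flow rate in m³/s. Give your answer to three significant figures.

Q ≈ 0.0187 m³/s

Swamee-Jain (Type II): Q = -0.965·√(gD⁵h_f/L)·ln[ε/(3.7D) + √(3.17ν²L/(gD³h_f))]
√(gD⁵h_f/L) = √(9.81·0.123⁵·9.01/326) = 0.002763
ε/(3.7D) = 7.03×10^-4; √(3.17ν²L/(gD³h_f)) = 2.00×10^-4
Q = -0.965·0.002763·ln(9.029×10^-4) = 0.01869 m³/s
Check: V = 1.57 m/s, Re = 7.68×10^4, f = 0.02723, h_f = 9.10 m ≈ 9.01 m ✓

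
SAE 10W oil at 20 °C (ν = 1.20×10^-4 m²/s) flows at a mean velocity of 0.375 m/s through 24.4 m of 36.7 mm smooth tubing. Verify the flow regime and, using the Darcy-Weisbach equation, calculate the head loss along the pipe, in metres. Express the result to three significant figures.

Re = VD/ν = 0.375·0.03670/1.20×10^-4 = 115 → laminar (Re < 2300)
f = 64/Re = 0.5580
h_f = f(L/D)V²/(2g) = 0.5580·(24.4/0.03670)·0.375²/(2·9.81) = 2.659 m

h_f ≈ 2.66 m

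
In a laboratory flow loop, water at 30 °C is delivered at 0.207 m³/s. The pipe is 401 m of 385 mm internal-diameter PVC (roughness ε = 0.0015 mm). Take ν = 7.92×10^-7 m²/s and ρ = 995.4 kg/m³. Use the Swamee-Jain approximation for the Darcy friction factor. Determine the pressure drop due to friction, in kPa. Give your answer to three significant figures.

Δp ≈ 19.6 kPa

V = 4Q/(πD²) = 4·0.207/(π·0.385²) = 1.778 m/s
Re = VD/ν = 1.778·0.385/7.92×10^-7 = 8.64×10^5 → turbulent
ε/D = 0.0015/385 = 3.90×10^-6
Swamee-Jain: f = 0.01199
h_f = f(L/D)V²/(2g) = 0.01199·(401/0.385)·1.778²/(2·9.81) = 2.012 m
Δp = ρg·h_f = 995.4·9.81·2.012 = 19.65 kPa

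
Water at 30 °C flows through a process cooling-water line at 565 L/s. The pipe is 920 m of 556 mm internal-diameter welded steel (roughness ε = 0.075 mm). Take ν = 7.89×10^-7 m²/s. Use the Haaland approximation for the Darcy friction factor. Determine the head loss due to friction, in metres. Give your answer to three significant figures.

V = 4Q/(πD²) = 4·0.565/(π·0.556²) = 2.327 m/s
Re = VD/ν = 2.327·0.556/7.89×10^-7 = 1.64×10^6 → turbulent
ε/D = 0.075/556 = 1.35×10^-4
Haaland: f = 0.01343
h_f = f(L/D)V²/(2g) = 0.01343·(920/0.556)·2.327²/(2·9.81) = 6.132 m

h_f ≈ 6.13 m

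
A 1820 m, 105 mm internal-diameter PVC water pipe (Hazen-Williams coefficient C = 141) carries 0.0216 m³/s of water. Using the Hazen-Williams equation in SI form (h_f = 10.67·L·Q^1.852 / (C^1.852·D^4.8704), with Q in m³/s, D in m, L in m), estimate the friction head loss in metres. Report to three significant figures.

h_f ≈ 97.8 m

h_f = 10.67·1820·0.0216^1.852 / (141^1.852·0.105^4.8704) = 97.83 m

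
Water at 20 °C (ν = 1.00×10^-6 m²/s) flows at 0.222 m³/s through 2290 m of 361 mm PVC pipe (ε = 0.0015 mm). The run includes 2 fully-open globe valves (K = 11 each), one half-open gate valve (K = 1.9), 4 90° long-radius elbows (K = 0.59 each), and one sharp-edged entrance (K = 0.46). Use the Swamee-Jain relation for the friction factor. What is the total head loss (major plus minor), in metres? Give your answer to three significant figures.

H_L ≈ 24.9 m

V = 4Q/(πD²) = 2.169 m/s; V²/2g = 0.2398 m
Re = 7.83×10^5, ε/D = 4.16×10^-6 → f = 0.01219 (Swamee-Jain)
Major: h_f = f(L/D)·V²/2g = 0.01219·6343·0.2398 = 18.54 m
Minor: ΣK = 26.7; h_m = ΣK·V²/2g = 6.407 m
Total H_L = 18.54 + 6.407 = 24.95 m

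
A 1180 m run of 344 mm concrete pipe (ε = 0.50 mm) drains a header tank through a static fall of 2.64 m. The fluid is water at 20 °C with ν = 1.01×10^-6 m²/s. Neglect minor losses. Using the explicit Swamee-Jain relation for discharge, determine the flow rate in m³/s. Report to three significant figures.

Q ≈ 0.0764 m³/s

Swamee-Jain (Type II): Q = -0.965·√(gD⁵h_f/L)·ln[ε/(3.7D) + √(3.17ν²L/(gD³h_f))]
√(gD⁵h_f/L) = √(9.81·0.344⁵·2.64/1180) = 0.01028
ε/(3.7D) = 3.93×10^-4; √(3.17ν²L/(gD³h_f)) = 6.02×10^-5
Q = -0.965·0.01028·ln(4.530×10^-4) = 0.07640 m³/s
Check: V = 0.822 m/s, Re = 2.80×10^5, f = 0.02251, h_f = 2.66 m ≈ 2.64 m ✓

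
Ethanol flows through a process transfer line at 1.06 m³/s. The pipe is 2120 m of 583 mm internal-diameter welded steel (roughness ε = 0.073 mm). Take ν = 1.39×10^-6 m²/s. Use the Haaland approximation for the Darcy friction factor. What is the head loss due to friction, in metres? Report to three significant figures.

h_f ≈ 38.8 m

V = 4Q/(πD²) = 4·1.06/(π·0.583²) = 3.971 m/s
Re = VD/ν = 3.971·0.583/1.39×10^-6 = 1.67×10^6 → turbulent
ε/D = 0.073/583 = 1.25×10^-4
Haaland: f = 0.01327
h_f = f(L/D)V²/(2g) = 0.01327·(2120/0.583)·3.971²/(2·9.81) = 38.78 m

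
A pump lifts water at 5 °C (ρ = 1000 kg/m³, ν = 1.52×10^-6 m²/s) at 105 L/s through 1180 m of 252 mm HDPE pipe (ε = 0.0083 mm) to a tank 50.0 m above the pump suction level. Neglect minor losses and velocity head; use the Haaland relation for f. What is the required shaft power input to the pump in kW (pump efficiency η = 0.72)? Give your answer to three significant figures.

P_shaft ≈ 93.1 kW

V = 4Q/(πD²) = 2.105 m/s; Re = 3.49×10^5; ε/D = 3.29×10^-5; f = 0.01426
h_f = f(L/D)V²/2g = 15.08 m
Total head H = z + h_f = 50.0 + 15.08 = 65.08 m
P_hyd = ρgQH = 1000·9.81·0.105·65.08 = 67.04 kW
P_shaft = P_hyd/η = 67.04/0.72 = 93.11 kW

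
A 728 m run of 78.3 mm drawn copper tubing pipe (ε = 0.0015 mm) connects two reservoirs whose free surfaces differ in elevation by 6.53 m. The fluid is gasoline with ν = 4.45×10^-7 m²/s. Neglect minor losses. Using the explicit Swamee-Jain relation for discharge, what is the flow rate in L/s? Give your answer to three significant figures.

Q ≈ 4.41 L/s

Swamee-Jain (Type II): Q = -0.965·√(gD⁵h_f/L)·ln[ε/(3.7D) + √(3.17ν²L/(gD³h_f))]
√(gD⁵h_f/L) = √(9.81·0.0783⁵·6.53/728) = 5.089×10^-4
ε/(3.7D) = 5.18×10^-6; √(3.17ν²L/(gD³h_f)) = 1.22×10^-4
Q = -0.965·5.089×10^-4·ln(1.271×10^-4) = 0.004405 m³/s
Check: V = 0.915 m/s, Re = 1.61×10^5, f = 0.01636, h_f = 6.49 m ≈ 6.53 m ✓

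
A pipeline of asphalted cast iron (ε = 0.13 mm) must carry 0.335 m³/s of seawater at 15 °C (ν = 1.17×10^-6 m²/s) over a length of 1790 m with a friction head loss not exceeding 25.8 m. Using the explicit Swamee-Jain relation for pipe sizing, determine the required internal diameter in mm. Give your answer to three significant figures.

Swamee-Jain (Type III): D = 0.66·[ε^1.25·(LQ²/(gh_f))^4.75 + ν·Q^9.4·(L/(gh_f))^5.2]^0.04
LQ²/(gh_f) = 0.7937; L/(gh_f) = 7.072
Term 1 = ε^1.25·(…)^4.75 = 4.63×10^-6; Term 2 = ν·Q^9.4·(…)^5.2 = 1.05×10^-6
D = 0.66·(4.63×10^-6 + 1.05×10^-6)^0.04 = 0.4071 m = 407 mm
Check: V = 2.57 m/s, Re = 8.95×10^5, f = 0.01600, h_f = 23.7 m ≈ 25.8 m ✓

D ≈ 407 mm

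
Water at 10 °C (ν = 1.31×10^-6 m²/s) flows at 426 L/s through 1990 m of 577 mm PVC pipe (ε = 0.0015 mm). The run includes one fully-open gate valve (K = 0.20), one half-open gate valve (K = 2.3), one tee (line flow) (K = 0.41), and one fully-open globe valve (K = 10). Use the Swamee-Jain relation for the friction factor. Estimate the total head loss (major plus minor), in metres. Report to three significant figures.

H_L ≈ 7.50 m

V = 4Q/(πD²) = 1.629 m/s; V²/2g = 0.1353 m
Re = 7.18×10^5, ε/D = 2.60×10^-6 → f = 0.01234 (Swamee-Jain)
Major: h_f = f(L/D)·V²/2g = 0.01234·3449·0.1353 = 5.756 m
Minor: ΣK = 12.9; h_m = ΣK·V²/2g = 1.746 m
Total H_L = 5.756 + 1.746 = 7.503 m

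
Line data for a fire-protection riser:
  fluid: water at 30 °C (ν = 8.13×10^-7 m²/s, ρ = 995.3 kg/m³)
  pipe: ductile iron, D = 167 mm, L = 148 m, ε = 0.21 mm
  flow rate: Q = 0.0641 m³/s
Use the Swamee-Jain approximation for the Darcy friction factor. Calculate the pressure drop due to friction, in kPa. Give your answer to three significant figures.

Δp ≈ 80.5 kPa

V = 4Q/(πD²) = 4·0.0641/(π·0.167²) = 2.926 m/s
Re = VD/ν = 2.926·0.167/8.13×10^-7 = 6.01×10^5 → turbulent
ε/D = 0.21/167 = 0.00126
Swamee-Jain: f = 0.02131
h_f = f(L/D)V²/(2g) = 0.02131·(148/0.167)·2.926²/(2·9.81) = 8.245 m
Δp = ρg·h_f = 995.3·9.81·8.245 = 80.50 kPa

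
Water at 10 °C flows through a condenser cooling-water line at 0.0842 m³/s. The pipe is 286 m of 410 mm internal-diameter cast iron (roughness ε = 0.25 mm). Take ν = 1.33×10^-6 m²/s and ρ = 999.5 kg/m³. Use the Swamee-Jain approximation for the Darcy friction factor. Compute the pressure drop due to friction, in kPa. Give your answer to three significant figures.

Δp ≈ 2.77 kPa

V = 4Q/(πD²) = 4·0.0842/(π·0.410²) = 0.6378 m/s
Re = VD/ν = 0.6378·0.410/1.33×10^-6 = 1.97×10^5 → turbulent
ε/D = 0.25/410 = 6.10×10^-4
Swamee-Jain: f = 0.01952
h_f = f(L/D)V²/(2g) = 0.01952·(286/0.410)·0.6378²/(2·9.81) = 0.2822 m
Δp = ρg·h_f = 999.5·9.81·0.2822 = 2.767 kPa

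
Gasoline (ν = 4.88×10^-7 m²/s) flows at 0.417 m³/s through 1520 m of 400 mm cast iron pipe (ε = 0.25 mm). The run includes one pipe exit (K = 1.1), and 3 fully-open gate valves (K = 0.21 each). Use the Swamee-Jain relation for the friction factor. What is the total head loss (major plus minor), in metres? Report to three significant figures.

V = 4Q/(πD²) = 3.318 m/s; V²/2g = 0.5612 m
Re = 2.72×10^6, ε/D = 6.25×10^-4 → f = 0.01779 (Swamee-Jain)
Major: h_f = f(L/D)·V²/2g = 0.01779·3800·0.5612 = 37.93 m
Minor: ΣK = 1.73; h_m = ΣK·V²/2g = 0.9710 m
Total H_L = 37.93 + 0.9710 = 38.90 m

H_L ≈ 38.9 m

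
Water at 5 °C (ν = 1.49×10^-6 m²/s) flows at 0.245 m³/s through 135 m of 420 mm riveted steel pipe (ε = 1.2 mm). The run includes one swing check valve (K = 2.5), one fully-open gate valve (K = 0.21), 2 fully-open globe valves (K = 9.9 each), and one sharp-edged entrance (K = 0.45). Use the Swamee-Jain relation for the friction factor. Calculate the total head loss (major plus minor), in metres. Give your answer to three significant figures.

V = 4Q/(πD²) = 1.768 m/s; V²/2g = 0.1594 m
Re = 4.98×10^5, ε/D = 0.00286 → f = 0.02620 (Swamee-Jain)
Major: h_f = f(L/D)·V²/2g = 0.02620·321.4·0.1594 = 1.342 m
Minor: ΣK = 23.0; h_m = ΣK·V²/2g = 3.660 m
Total H_L = 1.342 + 3.660 = 5.002 m

H_L ≈ 5.00 m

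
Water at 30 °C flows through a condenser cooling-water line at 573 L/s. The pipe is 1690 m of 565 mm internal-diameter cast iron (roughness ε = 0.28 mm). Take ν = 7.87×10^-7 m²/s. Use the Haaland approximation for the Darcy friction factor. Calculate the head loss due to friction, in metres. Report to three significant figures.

h_f ≈ 13.5 m

V = 4Q/(πD²) = 4·0.573/(π·0.565²) = 2.285 m/s
Re = VD/ν = 2.285·0.565/7.87×10^-7 = 1.64×10^6 → turbulent
ε/D = 0.28/565 = 4.96×10^-4
Haaland: f = 0.01697
h_f = f(L/D)V²/(2g) = 0.01697·(1690/0.565)·2.285²/(2·9.81) = 13.52 m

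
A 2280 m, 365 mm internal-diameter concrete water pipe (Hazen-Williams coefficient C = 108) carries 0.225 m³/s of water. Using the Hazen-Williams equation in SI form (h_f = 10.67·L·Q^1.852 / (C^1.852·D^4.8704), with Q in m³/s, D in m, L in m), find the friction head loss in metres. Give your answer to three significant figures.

h_f = 10.67·2280·0.225^1.852 / (108^1.852·0.365^4.8704) = 35.67 m

h_f ≈ 35.7 m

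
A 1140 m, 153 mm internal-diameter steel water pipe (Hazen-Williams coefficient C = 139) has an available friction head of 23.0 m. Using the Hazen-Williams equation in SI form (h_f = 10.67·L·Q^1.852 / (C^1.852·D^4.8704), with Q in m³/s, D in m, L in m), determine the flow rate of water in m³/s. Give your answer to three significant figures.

Q ≈ 0.0338 m³/s

Rearranging: Q = [h_f·C^1.852·D^4.8704 / (10.67·L)]^(1/1.852)
Q = [23.0·139^1.852·0.153^4.8704 / (10.67·1140)]^0.540 = 0.03376 m³/s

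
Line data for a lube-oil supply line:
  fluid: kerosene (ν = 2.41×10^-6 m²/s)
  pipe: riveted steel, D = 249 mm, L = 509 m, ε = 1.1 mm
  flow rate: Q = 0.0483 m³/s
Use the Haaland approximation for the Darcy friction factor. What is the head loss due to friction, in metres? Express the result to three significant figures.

V = 4Q/(πD²) = 4·0.0483/(π·0.249²) = 0.9919 m/s
Re = VD/ν = 0.9919·0.249/2.41×10^-6 = 1.02×10^5 → turbulent
ε/D = 1.1/249 = 0.00442
Haaland: f = 0.03022
h_f = f(L/D)V²/(2g) = 0.03022·(509/0.249)·0.9919²/(2·9.81) = 3.097 m

h_f ≈ 3.10 m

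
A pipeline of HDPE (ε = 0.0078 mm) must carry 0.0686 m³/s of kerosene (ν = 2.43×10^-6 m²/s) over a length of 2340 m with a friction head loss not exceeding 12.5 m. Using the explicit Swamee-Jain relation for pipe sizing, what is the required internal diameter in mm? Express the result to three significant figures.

Swamee-Jain (Type III): D = 0.66·[ε^1.25·(LQ²/(gh_f))^4.75 + ν·Q^9.4·(L/(gh_f))^5.2]^0.04
LQ²/(gh_f) = 0.08980; L/(gh_f) = 19.08
Term 1 = ε^1.25·(…)^4.75 = 4.40×10^-12; Term 2 = ν·Q^9.4·(…)^5.2 = 1.28×10^-10
D = 0.66·(4.40×10^-12 + 1.28×10^-10)^0.04 = 0.2657 m = 266 mm
Check: V = 1.24 m/s, Re = 1.35×10^5, f = 0.01700, h_f = 11.7 m ≈ 12.5 m ✓

D ≈ 266 mm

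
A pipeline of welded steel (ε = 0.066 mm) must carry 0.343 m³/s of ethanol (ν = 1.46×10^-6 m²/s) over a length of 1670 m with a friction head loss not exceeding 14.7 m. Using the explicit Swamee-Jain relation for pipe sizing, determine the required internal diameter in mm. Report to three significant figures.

Swamee-Jain (Type III): D = 0.66·[ε^1.25·(LQ²/(gh_f))^4.75 + ν·Q^9.4·(L/(gh_f))^5.2]^0.04
LQ²/(gh_f) = 1.362; L/(gh_f) = 11.58
Term 1 = ε^1.25·(…)^4.75 = 2.58×10^-5; Term 2 = ν·Q^9.4·(…)^5.2 = 2.13×10^-5
D = 0.66·(2.58×10^-5 + 2.13×10^-5)^0.04 = 0.4431 m = 443 mm
Check: V = 2.22 m/s, Re = 6.75×10^5, f = 0.01460, h_f = 13.9 m ≈ 14.7 m ✓

D ≈ 443 mm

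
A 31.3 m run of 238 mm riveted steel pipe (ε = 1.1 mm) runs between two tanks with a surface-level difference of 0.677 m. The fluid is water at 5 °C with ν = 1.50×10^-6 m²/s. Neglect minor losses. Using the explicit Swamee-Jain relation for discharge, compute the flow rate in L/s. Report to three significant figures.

Swamee-Jain (Type II): Q = -0.965·√(gD⁵h_f/L)·ln[ε/(3.7D) + √(3.17ν²L/(gD³h_f))]
√(gD⁵h_f/L) = √(9.81·0.238⁵·0.677/31.3) = 0.01273
ε/(3.7D) = 0.00125; √(3.17ν²L/(gD³h_f)) = 4.99×10^-5
Q = -0.965·0.01273·ln(0.001299) = 0.08164 m³/s
Check: V = 1.84 m/s, Re = 2.91×10^5, f = 0.03014, h_f = 0.680 m ≈ 0.677 m ✓

Q ≈ 81.6 L/s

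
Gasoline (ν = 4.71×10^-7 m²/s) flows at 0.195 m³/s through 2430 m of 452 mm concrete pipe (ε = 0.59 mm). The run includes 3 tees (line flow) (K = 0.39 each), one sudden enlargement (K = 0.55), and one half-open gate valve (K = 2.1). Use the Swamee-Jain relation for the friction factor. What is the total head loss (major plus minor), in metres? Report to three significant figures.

H_L ≈ 8.89 m

V = 4Q/(πD²) = 1.215 m/s; V²/2g = 0.07527 m
Re = 1.17×10^6, ε/D = 0.00131 → f = 0.02127 (Swamee-Jain)
Major: h_f = f(L/D)·V²/2g = 0.02127·5376·0.07527 = 8.606 m
Minor: ΣK = 3.82; h_m = ΣK·V²/2g = 0.2875 m
Total H_L = 8.606 + 0.2875 = 8.893 m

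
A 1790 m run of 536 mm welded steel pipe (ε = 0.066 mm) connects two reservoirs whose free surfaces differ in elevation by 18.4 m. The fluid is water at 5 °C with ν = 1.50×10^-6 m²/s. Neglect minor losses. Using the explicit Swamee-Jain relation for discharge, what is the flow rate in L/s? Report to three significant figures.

Q ≈ 633 L/s

Swamee-Jain (Type II): Q = -0.965·√(gD⁵h_f/L)·ln[ε/(3.7D) + √(3.17ν²L/(gD³h_f))]
√(gD⁵h_f/L) = √(9.81·0.536⁵·18.4/1790) = 0.06679
ε/(3.7D) = 3.33×10^-5; √(3.17ν²L/(gD³h_f)) = 2.14×10^-5
Q = -0.965·0.06679·ln(5.471×10^-5) = 0.6325 m³/s
Check: V = 2.80 m/s, Re = 1.00×10^6, f = 0.01383, h_f = 18.5 m ≈ 18.4 m ✓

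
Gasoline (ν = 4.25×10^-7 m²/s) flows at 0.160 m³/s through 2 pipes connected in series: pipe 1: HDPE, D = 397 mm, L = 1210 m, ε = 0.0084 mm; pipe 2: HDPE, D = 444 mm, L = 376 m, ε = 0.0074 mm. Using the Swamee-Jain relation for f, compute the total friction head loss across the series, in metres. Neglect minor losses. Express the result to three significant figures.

H ≈ 3.61 m

Pipe 1: V = 1.293 m/s, Re = 1.21×10^6, ε/D = 2.12×10^-5, f = 0.01180, h_1 = f(L/D)V²/2g = 3.064 m
Pipe 2: V = 1.033 m/s, Re = 1.08×10^6, ε/D = 1.67×10^-5, f = 0.01188, h_2 = f(L/D)V²/2g = 0.5475 m
Series → Q common, losses add: H = Σh = 3.611 m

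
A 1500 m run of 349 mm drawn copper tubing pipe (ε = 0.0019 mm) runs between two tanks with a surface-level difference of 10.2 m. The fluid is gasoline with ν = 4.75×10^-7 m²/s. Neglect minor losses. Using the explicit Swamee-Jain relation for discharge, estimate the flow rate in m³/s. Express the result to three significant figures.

Swamee-Jain (Type II): Q = -0.965·√(gD⁵h_f/L)·ln[ε/(3.7D) + √(3.17ν²L/(gD³h_f))]
√(gD⁵h_f/L) = √(9.81·0.349⁵·10.2/1500) = 0.01858
ε/(3.7D) = 1.47×10^-6; √(3.17ν²L/(gD³h_f)) = 1.59×10^-5
Q = -0.965·0.01858·ln(1.735×10^-5) = 0.1966 m³/s
Check: V = 2.06 m/s, Re = 1.51×10^6, f = 0.01102, h_f = 10.2 m ≈ 10.2 m ✓

Q ≈ 0.197 m³/s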